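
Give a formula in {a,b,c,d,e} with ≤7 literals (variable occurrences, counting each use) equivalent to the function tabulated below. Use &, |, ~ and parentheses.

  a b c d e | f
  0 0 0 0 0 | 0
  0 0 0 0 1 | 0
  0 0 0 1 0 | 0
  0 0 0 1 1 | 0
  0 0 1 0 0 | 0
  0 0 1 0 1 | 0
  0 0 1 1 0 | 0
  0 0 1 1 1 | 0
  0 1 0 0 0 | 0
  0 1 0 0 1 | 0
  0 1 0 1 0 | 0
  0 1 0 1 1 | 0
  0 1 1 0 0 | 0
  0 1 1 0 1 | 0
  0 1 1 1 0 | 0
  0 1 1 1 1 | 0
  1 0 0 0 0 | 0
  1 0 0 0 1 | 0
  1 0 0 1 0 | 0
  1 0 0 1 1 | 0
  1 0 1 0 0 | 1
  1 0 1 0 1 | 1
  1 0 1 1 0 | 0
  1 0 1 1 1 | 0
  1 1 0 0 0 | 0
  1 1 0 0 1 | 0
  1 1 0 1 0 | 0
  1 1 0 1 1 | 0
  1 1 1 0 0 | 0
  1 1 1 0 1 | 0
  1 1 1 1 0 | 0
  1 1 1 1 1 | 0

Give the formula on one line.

  ~b = 11111111000000001111111100000000
  ~d = 11001100110011001100110011001100
  (~b & ~d) = 11001100000000001100110000000000
  (c & a) = 00000000000000000000111100001111
  ((~b & ~d) & (c & a)) = 00000000000000000000110000000000

((~b & ~d) & (c & a))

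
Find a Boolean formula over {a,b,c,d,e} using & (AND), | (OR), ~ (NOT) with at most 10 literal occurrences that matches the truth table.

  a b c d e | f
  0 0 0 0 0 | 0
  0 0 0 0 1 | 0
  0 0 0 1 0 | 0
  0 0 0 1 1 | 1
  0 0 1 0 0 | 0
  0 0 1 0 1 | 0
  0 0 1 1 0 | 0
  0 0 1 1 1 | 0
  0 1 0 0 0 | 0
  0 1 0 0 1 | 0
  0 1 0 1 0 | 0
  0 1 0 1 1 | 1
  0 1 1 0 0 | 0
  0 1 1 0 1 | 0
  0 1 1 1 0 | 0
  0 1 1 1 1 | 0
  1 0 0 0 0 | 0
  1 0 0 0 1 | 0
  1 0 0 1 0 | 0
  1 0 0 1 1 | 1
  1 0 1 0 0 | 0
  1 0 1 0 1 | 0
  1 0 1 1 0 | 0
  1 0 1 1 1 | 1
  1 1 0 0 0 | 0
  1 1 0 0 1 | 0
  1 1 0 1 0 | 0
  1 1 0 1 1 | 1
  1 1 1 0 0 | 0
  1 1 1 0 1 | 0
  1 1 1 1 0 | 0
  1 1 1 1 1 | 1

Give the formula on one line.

  ~c = 11110000111100001111000011110000
  (~c | a) = 11110000111100001111111111111111
  (d & (~c | a)) = 00110000001100000011001100110011
  ~a = 11111111111111110000000000000000
  ~e = 10101010101010101010101010101010
  (~a & ~e) = 10101010101010100000000000000000
  ((~a & ~e) & ~c) = 10100000101000000000000000000000
  ((d & (~c | a)) | ((~a & ~e) & ~c)) = 10110000101100000011001100110011
  (e & ((d & (~c | a)) | ((~a & ~e) & ~c))) = 00010000000100000001000100010001

(e & ((d & (~c | a)) | ((~a & ~e) & ~c)))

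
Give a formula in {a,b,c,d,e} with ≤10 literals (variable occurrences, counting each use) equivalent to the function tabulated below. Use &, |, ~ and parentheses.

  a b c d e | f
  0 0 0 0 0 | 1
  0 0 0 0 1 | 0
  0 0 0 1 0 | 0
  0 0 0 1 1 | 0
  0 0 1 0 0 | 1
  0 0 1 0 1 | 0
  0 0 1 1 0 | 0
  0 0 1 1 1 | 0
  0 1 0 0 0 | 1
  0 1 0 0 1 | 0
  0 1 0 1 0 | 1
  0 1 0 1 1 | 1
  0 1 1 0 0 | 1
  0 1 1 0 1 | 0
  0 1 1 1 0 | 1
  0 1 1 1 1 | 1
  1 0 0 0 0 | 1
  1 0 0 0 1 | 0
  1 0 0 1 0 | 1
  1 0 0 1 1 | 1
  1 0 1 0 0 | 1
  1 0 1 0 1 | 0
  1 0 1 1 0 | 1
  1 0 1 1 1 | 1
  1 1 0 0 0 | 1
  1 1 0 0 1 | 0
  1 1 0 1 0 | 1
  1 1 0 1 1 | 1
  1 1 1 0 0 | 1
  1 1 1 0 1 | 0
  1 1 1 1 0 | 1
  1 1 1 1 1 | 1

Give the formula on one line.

  (a | b) = 00000000111111111111111111111111
  ~d = 11001100110011001100110011001100
  ((a | b) | ~d) = 11001100111111111111111111111111
  ~e = 10101010101010101010101010101010
  (c & ~e) = 00001010000010100000101000001010
  ~c = 11110000111100001111000011110000
  (~d & ~c) = 11000000110000001100000011000000
  ((c & ~e) | (~d & ~c)) = 11001010110010101100101011001010
  (((c & ~e) | (~d & ~c)) & ~e) = 10001010100010101000101010001010
  ((((c & ~e) | (~d & ~c)) & ~e) | d) = 10111011101110111011101110111011
  (((a | b) | ~d) & ((((c & ~e) | (~d & ~c)) & ~e) | d)) = 10001000101110111011101110111011

(((a | b) | ~d) & ((((c & ~e) | (~d & ~c)) & ~e) | d))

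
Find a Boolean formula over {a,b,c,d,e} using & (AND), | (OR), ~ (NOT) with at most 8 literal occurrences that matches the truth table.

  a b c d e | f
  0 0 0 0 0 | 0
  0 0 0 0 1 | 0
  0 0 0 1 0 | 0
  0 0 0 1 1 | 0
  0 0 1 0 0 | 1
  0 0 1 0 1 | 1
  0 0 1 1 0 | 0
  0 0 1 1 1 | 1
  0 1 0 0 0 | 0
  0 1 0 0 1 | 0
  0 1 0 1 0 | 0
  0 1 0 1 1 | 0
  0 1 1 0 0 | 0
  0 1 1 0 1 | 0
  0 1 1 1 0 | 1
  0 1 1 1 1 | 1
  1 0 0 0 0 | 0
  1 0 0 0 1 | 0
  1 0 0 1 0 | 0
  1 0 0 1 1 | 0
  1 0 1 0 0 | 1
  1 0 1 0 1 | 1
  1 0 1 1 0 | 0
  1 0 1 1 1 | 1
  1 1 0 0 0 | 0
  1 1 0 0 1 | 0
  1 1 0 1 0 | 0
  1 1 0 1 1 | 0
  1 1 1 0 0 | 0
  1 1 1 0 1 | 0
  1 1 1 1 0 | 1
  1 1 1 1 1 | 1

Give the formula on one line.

(((d | ~b) & c) & (~d | (b | e)))

  ~b = 11111111000000001111111100000000
  (d | ~b) = 11111111001100111111111100110011
  ((d | ~b) & c) = 00001111000000110000111100000011
  ~d = 11001100110011001100110011001100
  (b | e) = 01010101111111110101010111111111
  (~d | (b | e)) = 11011101111111111101110111111111
  (((d | ~b) & c) & (~d | (b | e))) = 00001101000000110000110100000011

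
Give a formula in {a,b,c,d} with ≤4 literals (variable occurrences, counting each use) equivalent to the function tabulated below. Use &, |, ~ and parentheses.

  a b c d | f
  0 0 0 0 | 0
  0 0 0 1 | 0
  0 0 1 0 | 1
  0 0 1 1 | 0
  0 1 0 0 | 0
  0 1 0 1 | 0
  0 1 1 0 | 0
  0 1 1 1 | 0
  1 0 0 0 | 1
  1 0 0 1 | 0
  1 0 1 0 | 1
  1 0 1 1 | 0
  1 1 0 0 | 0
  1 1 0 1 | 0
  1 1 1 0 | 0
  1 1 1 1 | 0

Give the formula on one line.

((~d & ~b) & (c | a))

  ~d = 1010101010101010
  ~b = 1111000011110000
  (~d & ~b) = 1010000010100000
  (c | a) = 0011001111111111
  ((~d & ~b) & (c | a)) = 0010000010100000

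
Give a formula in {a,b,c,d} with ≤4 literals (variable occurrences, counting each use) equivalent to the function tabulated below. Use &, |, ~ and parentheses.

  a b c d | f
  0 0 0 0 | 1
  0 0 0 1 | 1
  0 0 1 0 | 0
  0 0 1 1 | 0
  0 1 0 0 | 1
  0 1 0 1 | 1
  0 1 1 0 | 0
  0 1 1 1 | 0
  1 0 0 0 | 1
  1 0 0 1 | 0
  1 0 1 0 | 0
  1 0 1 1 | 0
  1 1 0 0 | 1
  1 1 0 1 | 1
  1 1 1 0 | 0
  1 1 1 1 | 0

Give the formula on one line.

  ~a = 1111111100000000
  ~d = 1010101010101010
  (b | ~d) = 1010111110101111
  (~a | (b | ~d)) = 1111111110101111
  ~c = 1100110011001100
  ((~a | (b | ~d)) & ~c) = 1100110010001100

((~a | (b | ~d)) & ~c)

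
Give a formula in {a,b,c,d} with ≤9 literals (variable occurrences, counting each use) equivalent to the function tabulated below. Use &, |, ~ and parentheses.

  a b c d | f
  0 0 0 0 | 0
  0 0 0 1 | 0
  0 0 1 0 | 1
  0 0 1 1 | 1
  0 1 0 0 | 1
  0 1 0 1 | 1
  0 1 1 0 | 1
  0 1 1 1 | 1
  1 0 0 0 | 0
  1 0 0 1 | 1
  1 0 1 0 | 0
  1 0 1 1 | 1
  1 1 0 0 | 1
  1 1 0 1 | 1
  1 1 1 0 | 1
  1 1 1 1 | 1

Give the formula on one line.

((b & ~d) | ((~a | d) & (c | (b | a))))

  ~d = 1010101010101010
  (b & ~d) = 0000101000001010
  ~a = 1111111100000000
  (~a | d) = 1111111101010101
  (b | a) = 0000111111111111
  (c | (b | a)) = 0011111111111111
  ((~a | d) & (c | (b | a))) = 0011111101010101
  ((b & ~d) | ((~a | d) & (c | (b | a)))) = 0011111101011111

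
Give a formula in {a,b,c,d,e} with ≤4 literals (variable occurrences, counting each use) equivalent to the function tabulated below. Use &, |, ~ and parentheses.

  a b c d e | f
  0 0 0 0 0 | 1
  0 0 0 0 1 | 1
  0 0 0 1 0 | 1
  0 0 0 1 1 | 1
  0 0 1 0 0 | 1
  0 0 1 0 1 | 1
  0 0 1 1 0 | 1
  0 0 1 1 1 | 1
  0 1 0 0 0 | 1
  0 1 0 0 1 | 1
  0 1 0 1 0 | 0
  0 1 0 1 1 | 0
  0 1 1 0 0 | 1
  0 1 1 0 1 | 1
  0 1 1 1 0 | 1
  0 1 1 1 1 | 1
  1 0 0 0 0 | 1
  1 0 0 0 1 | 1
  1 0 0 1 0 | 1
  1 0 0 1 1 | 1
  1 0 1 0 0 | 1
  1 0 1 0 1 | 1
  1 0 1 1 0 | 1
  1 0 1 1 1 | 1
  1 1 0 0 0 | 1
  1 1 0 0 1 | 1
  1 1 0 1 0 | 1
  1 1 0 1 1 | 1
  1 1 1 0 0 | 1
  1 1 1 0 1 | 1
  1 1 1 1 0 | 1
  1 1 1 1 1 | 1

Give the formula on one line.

  ~d = 11001100110011001100110011001100
  (a | ~d) = 11001100110011001111111111111111
  ~b = 11111111000000001111111100000000
  (~b | c) = 11111111000011111111111100001111
  ((a | ~d) | (~b | c)) = 11111111110011111111111111111111

((a | ~d) | (~b | c))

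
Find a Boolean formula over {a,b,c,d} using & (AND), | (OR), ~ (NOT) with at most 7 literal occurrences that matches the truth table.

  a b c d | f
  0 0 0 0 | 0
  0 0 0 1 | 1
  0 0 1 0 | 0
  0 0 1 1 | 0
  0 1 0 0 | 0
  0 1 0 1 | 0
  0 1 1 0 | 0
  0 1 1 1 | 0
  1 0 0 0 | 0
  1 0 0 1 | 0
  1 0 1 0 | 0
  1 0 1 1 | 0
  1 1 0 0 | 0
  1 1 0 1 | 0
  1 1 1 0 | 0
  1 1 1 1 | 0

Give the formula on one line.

  ~b = 1111000011110000
  ~a = 1111111100000000
  (~b & ~a) = 1111000000000000
  ~c = 1100110011001100
  (a | ~c) = 1100110011111111
  (d & (a | ~c)) = 0100010001010101
  ((~b & ~a) & (d & (a | ~c))) = 0100000000000000

((~b & ~a) & (d & (a | ~c)))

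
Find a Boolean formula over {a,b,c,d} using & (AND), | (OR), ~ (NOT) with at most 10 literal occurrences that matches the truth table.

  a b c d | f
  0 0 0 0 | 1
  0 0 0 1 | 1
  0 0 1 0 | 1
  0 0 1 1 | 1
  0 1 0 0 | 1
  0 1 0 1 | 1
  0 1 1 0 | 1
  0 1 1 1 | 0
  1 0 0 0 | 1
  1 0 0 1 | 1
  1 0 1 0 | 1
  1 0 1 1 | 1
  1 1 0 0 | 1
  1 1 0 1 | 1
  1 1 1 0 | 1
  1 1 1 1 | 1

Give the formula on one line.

  ~c = 1100110011001100
  (a | ~c) = 1100110011111111
  ((a | ~c) & d) = 0100010001010101
  ~d = 1010101010101010
  ~b = 1111000011110000
  (~b | a) = 1111000011111111
  (c & (~b | a)) = 0011000000110011
  (~d | (c & (~b | a))) = 1011101010111011
  (((a | ~c) & d) | (~d | (c & (~b | a)))) = 1111111011111111

(((a | ~c) & d) | (~d | (c & (~b | a))))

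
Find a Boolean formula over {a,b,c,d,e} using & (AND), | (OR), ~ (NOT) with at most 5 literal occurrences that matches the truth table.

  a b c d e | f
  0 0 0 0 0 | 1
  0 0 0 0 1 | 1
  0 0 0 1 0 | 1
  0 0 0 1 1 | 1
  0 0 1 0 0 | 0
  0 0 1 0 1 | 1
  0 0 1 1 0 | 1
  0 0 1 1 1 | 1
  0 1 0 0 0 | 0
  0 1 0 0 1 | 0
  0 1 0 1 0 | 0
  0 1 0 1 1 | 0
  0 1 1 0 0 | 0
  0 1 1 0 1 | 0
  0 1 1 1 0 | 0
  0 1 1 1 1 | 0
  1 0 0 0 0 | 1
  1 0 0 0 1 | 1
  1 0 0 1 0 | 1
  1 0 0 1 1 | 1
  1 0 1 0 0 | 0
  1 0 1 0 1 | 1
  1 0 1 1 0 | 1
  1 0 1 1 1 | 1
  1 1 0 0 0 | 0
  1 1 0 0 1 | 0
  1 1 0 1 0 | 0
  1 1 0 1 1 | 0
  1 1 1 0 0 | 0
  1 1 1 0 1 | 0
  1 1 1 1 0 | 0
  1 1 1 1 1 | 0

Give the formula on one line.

  ~c = 11110000111100001111000011110000
  (~c | e) = 11110101111101011111010111110101
  ((~c | e) | d) = 11110111111101111111011111110111
  ~b = 11111111000000001111111100000000
  (((~c | e) | d) & ~b) = 11110111000000001111011100000000

(((~c | e) | d) & ~b)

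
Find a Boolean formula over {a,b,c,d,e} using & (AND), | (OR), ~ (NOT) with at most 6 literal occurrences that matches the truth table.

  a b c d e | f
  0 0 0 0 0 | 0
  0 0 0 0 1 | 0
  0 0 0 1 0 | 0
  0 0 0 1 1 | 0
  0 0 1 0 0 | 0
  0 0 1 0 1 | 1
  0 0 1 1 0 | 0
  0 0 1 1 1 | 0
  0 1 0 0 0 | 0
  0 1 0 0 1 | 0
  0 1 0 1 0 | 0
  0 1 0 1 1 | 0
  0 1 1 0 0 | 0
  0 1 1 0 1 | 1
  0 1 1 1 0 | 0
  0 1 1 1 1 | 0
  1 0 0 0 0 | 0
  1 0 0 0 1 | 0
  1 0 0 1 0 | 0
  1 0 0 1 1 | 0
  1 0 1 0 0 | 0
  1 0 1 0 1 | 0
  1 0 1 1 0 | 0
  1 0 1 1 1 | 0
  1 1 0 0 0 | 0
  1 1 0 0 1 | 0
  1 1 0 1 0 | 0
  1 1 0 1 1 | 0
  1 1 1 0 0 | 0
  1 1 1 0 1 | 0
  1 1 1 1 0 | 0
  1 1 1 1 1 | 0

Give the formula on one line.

((~d | ~c) & (~a & (e & c)))

  ~d = 11001100110011001100110011001100
  ~c = 11110000111100001111000011110000
  (~d | ~c) = 11111100111111001111110011111100
  ~a = 11111111111111110000000000000000
  (e & c) = 00000101000001010000010100000101
  (~a & (e & c)) = 00000101000001010000000000000000
  ((~d | ~c) & (~a & (e & c))) = 00000100000001000000000000000000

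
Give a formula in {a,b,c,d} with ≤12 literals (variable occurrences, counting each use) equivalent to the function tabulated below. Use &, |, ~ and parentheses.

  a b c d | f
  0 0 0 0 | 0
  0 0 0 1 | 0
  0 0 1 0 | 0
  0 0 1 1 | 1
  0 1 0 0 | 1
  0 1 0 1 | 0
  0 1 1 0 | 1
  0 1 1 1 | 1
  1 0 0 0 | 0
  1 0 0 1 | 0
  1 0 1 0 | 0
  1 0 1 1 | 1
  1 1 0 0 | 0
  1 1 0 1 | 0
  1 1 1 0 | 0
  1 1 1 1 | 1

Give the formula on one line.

  ~d = 1010101010101010
  (a | b) = 0000111111111111
  (~d & (a | b)) = 0000101010101010
  (d | (~d & (a | b))) = 0101111111111111
  (c & d) = 0001000100010001
  ((c & d) | ~d) = 1011101110111011
  ((d | (~d & (a | b))) & ((c & d) | ~d)) = 0001101110111011
  ~a = 1111111100000000
  (d | ~a) = 1111111101010101
  (((d | (~d & (a | b))) & ((c & d) | ~d)) & (d | ~a)) = 0001101100010001

(((d | (~d & (a | b))) & ((c & d) | ~d)) & (d | ~a))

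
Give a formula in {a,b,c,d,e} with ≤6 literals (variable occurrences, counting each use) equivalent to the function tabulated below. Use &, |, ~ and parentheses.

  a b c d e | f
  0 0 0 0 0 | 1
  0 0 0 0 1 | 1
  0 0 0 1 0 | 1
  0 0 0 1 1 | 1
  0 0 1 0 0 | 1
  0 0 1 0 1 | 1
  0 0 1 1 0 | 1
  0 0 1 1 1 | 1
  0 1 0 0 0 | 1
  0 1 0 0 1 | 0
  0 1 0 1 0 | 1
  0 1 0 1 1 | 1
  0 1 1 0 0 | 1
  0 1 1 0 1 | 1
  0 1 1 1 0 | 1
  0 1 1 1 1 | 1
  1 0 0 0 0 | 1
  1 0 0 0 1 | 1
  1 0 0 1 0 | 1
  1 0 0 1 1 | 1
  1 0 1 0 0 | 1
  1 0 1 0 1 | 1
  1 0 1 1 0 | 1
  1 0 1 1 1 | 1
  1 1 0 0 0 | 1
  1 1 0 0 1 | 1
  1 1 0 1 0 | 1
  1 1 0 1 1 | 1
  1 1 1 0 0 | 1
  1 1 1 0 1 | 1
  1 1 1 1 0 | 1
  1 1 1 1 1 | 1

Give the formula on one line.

  ~e = 10101010101010101010101010101010
  (a | ~e) = 10101010101010101111111111111111
  ((a | ~e) | c) = 10101111101011111111111111111111
  ~b = 11111111000000001111111100000000
  (((a | ~e) | c) | ~b) = 11111111101011111111111111111111
  ((((a | ~e) | c) | ~b) | d) = 11111111101111111111111111111111

((((a | ~e) | c) | ~b) | d)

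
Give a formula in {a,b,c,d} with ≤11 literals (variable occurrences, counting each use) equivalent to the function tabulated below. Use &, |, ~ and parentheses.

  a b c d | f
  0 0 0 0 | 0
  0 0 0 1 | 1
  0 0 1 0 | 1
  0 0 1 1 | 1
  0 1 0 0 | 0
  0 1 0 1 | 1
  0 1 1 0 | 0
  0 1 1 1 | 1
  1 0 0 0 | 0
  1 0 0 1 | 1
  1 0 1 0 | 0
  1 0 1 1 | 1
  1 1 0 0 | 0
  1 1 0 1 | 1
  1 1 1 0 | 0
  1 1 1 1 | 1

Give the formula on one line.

  (c | a) = 0011001111111111
  ~a = 1111111100000000
  ((c | a) & ~a) = 0011001100000000
  (c | d) = 0111011101110111
  ~b = 1111000011110000
  ~d = 1010101010101010
  (~b & ~d) = 1010000010100000
  ((c | d) & (~b & ~d)) = 0010000000100000
  (((c | a) & ~a) & ((c | d) & (~b & ~d))) = 0010000000000000
  ((((c | a) & ~a) & ((c | d) & (~b & ~d))) | d) = 0111010101010101

((((c | a) & ~a) & ((c | d) & (~b & ~d))) | d)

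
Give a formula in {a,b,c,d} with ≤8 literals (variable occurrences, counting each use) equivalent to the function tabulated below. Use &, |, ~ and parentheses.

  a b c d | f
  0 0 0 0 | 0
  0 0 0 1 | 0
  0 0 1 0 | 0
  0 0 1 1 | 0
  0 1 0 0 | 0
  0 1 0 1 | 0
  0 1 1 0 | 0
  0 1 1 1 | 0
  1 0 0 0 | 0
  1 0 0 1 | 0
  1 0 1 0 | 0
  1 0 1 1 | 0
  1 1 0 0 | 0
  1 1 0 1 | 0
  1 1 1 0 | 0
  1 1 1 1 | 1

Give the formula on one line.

  ~a = 1111111100000000
  (b | ~a) = 1111111100001111
  ~d = 1010101010101010
  ((b | ~a) | ~d) = 1111111110101111
  (a & ((b | ~a) | ~d)) = 0000000010101111
  ~c = 1100110011001100
  (~c | d) = 1101110111011101
  ((~c | d) & c) = 0001000100010001
  ((a & ((b | ~a) | ~d)) & ((~c | d) & c)) = 0000000000000001

((a & ((b | ~a) | ~d)) & ((~c | d) & c))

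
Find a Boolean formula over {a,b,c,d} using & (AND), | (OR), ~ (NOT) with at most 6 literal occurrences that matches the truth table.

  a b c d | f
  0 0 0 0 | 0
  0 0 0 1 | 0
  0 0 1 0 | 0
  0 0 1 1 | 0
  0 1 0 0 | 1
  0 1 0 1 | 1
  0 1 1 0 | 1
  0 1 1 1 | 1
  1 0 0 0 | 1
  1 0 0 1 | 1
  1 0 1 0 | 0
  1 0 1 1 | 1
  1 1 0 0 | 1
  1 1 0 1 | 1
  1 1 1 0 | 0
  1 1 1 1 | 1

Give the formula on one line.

  ~a = 1111111100000000
  (~a & b) = 0000111100000000
  ~c = 1100110011001100
  (d | ~c) = 1101110111011101
  (a & (d | ~c)) = 0000000011011101
  ((~a & b) | (a & (d | ~c))) = 0000111111011101

((~a & b) | (a & (d | ~c)))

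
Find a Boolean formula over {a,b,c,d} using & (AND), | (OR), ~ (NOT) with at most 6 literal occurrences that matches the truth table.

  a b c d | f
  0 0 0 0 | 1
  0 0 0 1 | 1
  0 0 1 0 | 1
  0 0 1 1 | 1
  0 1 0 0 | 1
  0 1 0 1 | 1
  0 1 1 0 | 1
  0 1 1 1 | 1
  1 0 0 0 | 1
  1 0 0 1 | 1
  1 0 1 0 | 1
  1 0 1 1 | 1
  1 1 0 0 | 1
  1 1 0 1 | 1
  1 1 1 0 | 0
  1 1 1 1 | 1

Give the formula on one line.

  ~a = 1111111100000000
  ~c = 1100110011001100
  (~c | d) = 1101110111011101
  ~d = 1010101010101010
  (a | ~d) = 1010101011111111
  ((~c | d) & (a | ~d)) = 1000100011011101
  (~a | ((~c | d) & (a | ~d))) = 1111111111011101
  ~b = 1111000011110000
  ((~a | ((~c | d) & (a | ~d))) | ~b) = 1111111111111101

((~a | ((~c | d) & (a | ~d))) | ~b)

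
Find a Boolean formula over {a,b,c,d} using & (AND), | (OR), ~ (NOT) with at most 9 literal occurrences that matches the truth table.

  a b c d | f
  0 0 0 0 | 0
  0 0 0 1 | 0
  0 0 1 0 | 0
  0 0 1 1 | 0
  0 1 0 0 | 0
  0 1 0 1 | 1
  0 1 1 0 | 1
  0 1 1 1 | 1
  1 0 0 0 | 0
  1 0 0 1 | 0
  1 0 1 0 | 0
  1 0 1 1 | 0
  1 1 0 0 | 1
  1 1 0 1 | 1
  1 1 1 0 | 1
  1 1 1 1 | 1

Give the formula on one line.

  (c & b) = 0000001100000011
  ~c = 1100110011001100
  (d | a) = 0101010111111111
  (b | c) = 0011111100111111
  ((d | a) & (b | c)) = 0001010100111111
  (~c & ((d | a) & (b | c))) = 0000010000001100
  ((c & b) | (~c & ((d | a) & (b | c)))) = 0000011100001111

((c & b) | (~c & ((d | a) & (b | c))))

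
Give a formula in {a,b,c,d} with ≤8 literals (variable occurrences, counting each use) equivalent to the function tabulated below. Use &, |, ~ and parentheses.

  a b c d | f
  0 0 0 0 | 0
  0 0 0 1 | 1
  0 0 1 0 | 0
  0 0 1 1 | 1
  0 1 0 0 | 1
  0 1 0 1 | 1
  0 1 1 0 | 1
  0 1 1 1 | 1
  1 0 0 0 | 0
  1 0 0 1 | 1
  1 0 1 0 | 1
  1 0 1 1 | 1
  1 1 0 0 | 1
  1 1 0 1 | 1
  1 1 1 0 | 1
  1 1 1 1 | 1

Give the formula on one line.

((c & a) | (d | (b & (~d | (c & b)))))

  (c & a) = 0000000000110011
  ~d = 1010101010101010
  (c & b) = 0000001100000011
  (~d | (c & b)) = 1010101110101011
  (b & (~d | (c & b))) = 0000101100001011
  (d | (b & (~d | (c & b)))) = 0101111101011111
  ((c & a) | (d | (b & (~d | (c & b))))) = 0101111101111111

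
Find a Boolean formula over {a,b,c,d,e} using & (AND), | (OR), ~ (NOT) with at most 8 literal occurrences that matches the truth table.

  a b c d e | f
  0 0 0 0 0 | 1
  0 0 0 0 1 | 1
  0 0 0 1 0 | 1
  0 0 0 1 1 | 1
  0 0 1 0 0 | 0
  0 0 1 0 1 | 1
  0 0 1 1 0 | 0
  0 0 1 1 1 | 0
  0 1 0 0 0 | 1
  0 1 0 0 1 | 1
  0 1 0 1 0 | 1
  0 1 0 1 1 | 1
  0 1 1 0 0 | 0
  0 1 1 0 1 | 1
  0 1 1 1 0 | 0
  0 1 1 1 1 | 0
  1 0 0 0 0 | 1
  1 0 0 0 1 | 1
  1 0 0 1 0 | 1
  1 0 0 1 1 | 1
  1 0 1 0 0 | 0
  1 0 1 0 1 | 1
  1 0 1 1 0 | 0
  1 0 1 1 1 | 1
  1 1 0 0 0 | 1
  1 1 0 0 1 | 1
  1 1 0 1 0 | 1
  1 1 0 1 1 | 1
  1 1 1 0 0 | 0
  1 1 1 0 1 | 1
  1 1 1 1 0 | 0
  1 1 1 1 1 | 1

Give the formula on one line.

  ~c = 11110000111100001111000011110000
  ~d = 11001100110011001100110011001100
  (e & ~d) = 01000100010001000100010001000100
  ((e & ~d) | a) = 01000100010001001111111111111111
  (((e & ~d) | a) & c) = 00000100000001000000111100001111
  (e & (((e & ~d) | a) & c)) = 00000100000001000000010100000101
  (~c | (e & (((e & ~d) | a) & c))) = 11110100111101001111010111110101

(~c | (e & (((e & ~d) | a) & c)))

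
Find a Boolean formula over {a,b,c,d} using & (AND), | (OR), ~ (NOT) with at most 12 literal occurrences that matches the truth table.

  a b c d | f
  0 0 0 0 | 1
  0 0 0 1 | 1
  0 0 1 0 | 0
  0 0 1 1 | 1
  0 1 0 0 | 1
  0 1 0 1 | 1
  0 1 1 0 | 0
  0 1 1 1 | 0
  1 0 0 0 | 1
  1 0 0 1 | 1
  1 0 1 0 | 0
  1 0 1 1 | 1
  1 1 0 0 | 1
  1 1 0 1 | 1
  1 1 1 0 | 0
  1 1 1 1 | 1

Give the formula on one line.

((((b & ~c) | (a & (b | ~d))) & d) | (~c | (d & ~b)))

  ~c = 1100110011001100
  (b & ~c) = 0000110000001100
  ~d = 1010101010101010
  (b | ~d) = 1010111110101111
  (a & (b | ~d)) = 0000000010101111
  ((b & ~c) | (a & (b | ~d))) = 0000110010101111
  (((b & ~c) | (a & (b | ~d))) & d) = 0000010000000101
  ~b = 1111000011110000
  (d & ~b) = 0101000001010000
  (~c | (d & ~b)) = 1101110011011100
  ((((b & ~c) | (a & (b | ~d))) & d) | (~c | (d & ~b))) = 1101110011011101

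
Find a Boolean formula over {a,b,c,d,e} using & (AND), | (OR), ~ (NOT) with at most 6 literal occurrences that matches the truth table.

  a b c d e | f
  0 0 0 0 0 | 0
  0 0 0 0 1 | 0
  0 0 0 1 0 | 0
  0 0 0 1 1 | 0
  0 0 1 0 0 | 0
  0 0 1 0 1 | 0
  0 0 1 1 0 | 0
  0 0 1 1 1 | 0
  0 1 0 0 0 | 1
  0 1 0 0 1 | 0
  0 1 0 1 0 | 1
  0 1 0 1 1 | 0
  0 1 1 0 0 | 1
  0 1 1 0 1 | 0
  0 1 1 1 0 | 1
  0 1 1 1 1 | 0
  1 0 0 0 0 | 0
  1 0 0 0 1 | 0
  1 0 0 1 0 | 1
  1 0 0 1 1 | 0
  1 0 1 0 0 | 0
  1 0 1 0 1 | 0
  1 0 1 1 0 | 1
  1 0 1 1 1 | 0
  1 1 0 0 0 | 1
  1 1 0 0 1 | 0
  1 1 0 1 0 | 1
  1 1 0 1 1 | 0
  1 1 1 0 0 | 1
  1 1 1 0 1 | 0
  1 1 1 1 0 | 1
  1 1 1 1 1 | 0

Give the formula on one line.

  ~e = 10101010101010101010101010101010
  (a | b) = 00000000111111111111111111111111
  ((a | b) & d) = 00000000001100110011001100110011
  (a & ((a | b) & d)) = 00000000000000000011001100110011
  ((a & ((a | b) & d)) | b) = 00000000111111110011001111111111
  (~e & ((a & ((a | b) & d)) | b)) = 00000000101010100010001010101010

(~e & ((a & ((a | b) & d)) | b))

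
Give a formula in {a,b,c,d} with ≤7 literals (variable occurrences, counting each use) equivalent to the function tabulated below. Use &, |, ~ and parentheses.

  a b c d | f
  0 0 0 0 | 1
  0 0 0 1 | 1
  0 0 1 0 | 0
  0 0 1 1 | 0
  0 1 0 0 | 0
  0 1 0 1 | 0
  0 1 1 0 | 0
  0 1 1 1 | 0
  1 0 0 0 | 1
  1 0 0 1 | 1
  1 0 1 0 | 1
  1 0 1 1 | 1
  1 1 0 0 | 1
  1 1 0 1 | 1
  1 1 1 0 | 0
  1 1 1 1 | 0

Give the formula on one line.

(((~c | a) & ~b) | ((~c | ~a) & a))

  ~c = 1100110011001100
  (~c | a) = 1100110011111111
  ~b = 1111000011110000
  ((~c | a) & ~b) = 1100000011110000
  ~a = 1111111100000000
  (~c | ~a) = 1111111111001100
  ((~c | ~a) & a) = 0000000011001100
  (((~c | a) & ~b) | ((~c | ~a) & a)) = 1100000011111100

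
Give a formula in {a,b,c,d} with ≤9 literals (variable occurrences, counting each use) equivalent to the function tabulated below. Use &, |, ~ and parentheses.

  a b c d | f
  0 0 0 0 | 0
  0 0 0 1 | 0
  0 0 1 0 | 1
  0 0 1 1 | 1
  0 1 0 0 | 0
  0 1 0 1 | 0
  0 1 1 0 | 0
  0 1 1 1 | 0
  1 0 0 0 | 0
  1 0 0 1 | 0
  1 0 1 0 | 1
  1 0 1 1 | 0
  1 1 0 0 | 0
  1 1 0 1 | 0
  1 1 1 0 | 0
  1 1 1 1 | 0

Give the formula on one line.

((c & ~b) & (~d | ((~d | ~a) & (d & c))))

  ~b = 1111000011110000
  (c & ~b) = 0011000000110000
  ~d = 1010101010101010
  ~a = 1111111100000000
  (~d | ~a) = 1111111110101010
  (d & c) = 0001000100010001
  ((~d | ~a) & (d & c)) = 0001000100000000
  (~d | ((~d | ~a) & (d & c))) = 1011101110101010
  ((c & ~b) & (~d | ((~d | ~a) & (d & c)))) = 0011000000100000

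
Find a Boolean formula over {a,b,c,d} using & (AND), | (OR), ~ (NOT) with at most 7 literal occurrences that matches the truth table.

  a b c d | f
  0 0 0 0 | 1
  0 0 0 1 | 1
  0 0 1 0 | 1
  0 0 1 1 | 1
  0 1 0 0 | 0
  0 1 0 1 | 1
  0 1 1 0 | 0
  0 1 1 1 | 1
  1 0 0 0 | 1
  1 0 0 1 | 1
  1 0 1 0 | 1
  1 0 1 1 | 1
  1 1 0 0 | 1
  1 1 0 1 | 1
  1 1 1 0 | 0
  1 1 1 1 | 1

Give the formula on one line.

  ~b = 1111000011110000
  (b & a) = 0000000000001111
  ~c = 1100110011001100
  ((b & a) & ~c) = 0000000000001100
  (d | ((b & a) & ~c)) = 0101010101011101
  (~b | (d | ((b & a) & ~c))) = 1111010111111101

(~b | (d | ((b & a) & ~c)))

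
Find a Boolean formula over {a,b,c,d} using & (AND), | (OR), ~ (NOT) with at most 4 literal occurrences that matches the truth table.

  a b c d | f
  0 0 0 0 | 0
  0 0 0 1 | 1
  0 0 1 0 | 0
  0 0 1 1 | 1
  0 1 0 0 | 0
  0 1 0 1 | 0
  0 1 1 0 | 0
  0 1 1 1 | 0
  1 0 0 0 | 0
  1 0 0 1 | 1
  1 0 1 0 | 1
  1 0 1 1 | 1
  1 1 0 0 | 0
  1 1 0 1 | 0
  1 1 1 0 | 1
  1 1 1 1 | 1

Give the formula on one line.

  ~b = 1111000011110000
  (~b & d) = 0101000001010000
  (c & a) = 0000000000110011
  ((~b & d) | (c & a)) = 0101000001110011

((~b & d) | (c & a))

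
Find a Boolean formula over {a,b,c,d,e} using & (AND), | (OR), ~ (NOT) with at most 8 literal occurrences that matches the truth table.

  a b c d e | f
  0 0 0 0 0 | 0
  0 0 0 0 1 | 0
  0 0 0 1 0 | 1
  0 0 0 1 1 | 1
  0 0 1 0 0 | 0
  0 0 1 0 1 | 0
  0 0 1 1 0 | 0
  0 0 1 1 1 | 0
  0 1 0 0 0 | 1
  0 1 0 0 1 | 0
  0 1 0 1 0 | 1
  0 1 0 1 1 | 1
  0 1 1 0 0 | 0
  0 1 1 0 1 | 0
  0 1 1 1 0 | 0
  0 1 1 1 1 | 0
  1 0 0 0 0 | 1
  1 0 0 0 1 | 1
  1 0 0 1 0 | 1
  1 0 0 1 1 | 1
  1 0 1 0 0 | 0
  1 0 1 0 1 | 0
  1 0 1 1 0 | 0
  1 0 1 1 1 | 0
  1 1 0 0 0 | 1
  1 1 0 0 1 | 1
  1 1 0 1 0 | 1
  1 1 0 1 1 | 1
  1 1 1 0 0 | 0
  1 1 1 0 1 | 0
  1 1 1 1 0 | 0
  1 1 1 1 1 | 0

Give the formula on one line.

  ~e = 10101010101010101010101010101010
  (~e & b) = 00000000101010100000000010101010
  ((~e & b) | d) = 00110011101110110011001110111011
  (((~e & b) | d) | a) = 00110011101110111111111111111111
  ~c = 11110000111100001111000011110000
  ((((~e & b) | d) | a) & ~c) = 00110000101100001111000011110000

((((~e & b) | d) | a) & ~c)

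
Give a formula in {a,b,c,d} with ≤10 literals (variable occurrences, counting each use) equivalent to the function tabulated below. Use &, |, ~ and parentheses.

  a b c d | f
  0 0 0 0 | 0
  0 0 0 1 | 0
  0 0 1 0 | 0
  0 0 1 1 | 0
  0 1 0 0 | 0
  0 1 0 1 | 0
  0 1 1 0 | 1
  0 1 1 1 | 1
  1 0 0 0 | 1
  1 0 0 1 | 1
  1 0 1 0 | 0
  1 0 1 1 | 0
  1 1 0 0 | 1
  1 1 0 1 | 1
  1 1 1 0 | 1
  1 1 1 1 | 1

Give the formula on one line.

  (a | b) = 0000111111111111
  ((a | b) | c) = 0011111111111111
  ~b = 1111000011110000
  (a | c) = 0011001111111111
  ((a | c) & b) = 0000001100001111
  (~b | ((a | c) & b)) = 1111001111111111
  (((a | b) | c) & (~b | ((a | c) & b))) = 0011001111111111
  ~c = 1100110011001100
  (~c | b) = 1100111111001111
  ((((a | b) | c) & (~b | ((a | c) & b))) & (~c | b)) = 0000001111001111

((((a | b) | c) & (~b | ((a | c) & b))) & (~c | b))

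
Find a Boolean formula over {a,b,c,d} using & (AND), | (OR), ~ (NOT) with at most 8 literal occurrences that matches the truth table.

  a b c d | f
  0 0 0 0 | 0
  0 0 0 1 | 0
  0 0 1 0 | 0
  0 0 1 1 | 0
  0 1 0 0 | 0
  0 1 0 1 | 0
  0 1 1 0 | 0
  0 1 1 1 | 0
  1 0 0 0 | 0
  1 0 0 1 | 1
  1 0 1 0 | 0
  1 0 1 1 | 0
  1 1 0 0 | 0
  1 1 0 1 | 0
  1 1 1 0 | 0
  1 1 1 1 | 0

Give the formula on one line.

((~c & (d & a)) & (~b & d))

  ~c = 1100110011001100
  (d & a) = 0000000001010101
  (~c & (d & a)) = 0000000001000100
  ~b = 1111000011110000
  (~b & d) = 0101000001010000
  ((~c & (d & a)) & (~b & d)) = 0000000001000000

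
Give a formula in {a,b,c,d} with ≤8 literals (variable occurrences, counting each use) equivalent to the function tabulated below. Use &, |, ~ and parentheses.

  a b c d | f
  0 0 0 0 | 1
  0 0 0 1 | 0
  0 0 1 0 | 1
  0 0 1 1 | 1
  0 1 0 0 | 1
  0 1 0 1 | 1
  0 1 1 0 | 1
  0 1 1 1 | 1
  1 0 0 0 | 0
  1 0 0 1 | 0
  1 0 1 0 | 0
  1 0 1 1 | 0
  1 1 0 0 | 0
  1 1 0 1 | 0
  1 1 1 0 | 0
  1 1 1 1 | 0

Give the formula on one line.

  ~a = 1111111100000000
  ~d = 1010101010101010
  (c | ~d) = 1011101110111011
  (b | (c | ~d)) = 1011111110111111
  (a | ~d) = 1010101011111111
  ((b | (c | ~d)) | (a | ~d)) = 1011111111111111
  (~a & ((b | (c | ~d)) | (a | ~d))) = 1011111100000000

(~a & ((b | (c | ~d)) | (a | ~d)))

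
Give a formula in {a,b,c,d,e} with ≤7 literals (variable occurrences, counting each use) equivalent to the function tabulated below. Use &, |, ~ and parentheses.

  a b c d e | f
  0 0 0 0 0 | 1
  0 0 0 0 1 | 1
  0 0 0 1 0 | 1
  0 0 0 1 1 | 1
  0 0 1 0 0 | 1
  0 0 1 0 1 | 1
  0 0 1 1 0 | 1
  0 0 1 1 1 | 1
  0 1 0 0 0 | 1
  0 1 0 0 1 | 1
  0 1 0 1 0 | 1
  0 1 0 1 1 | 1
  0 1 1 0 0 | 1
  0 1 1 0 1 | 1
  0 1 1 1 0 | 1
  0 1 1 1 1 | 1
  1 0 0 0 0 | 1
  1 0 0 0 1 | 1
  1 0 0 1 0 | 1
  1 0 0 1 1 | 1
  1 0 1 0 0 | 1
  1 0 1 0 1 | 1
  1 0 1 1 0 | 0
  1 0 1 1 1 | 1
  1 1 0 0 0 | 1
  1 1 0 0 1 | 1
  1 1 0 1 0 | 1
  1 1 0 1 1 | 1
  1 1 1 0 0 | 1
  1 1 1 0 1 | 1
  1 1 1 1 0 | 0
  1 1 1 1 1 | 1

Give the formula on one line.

  ~c = 11110000111100001111000011110000
  ~e = 10101010101010101010101010101010
  ~a = 11111111111111110000000000000000
  (~e & ~a) = 10101010101010100000000000000000
  ~d = 11001100110011001100110011001100
  ((~e & ~a) | ~d) = 11101110111011101100110011001100
  (((~e & ~a) | ~d) | e) = 11111111111111111101110111011101
  (~c | (((~e & ~a) | ~d) | e)) = 11111111111111111111110111111101

(~c | (((~e & ~a) | ~d) | e))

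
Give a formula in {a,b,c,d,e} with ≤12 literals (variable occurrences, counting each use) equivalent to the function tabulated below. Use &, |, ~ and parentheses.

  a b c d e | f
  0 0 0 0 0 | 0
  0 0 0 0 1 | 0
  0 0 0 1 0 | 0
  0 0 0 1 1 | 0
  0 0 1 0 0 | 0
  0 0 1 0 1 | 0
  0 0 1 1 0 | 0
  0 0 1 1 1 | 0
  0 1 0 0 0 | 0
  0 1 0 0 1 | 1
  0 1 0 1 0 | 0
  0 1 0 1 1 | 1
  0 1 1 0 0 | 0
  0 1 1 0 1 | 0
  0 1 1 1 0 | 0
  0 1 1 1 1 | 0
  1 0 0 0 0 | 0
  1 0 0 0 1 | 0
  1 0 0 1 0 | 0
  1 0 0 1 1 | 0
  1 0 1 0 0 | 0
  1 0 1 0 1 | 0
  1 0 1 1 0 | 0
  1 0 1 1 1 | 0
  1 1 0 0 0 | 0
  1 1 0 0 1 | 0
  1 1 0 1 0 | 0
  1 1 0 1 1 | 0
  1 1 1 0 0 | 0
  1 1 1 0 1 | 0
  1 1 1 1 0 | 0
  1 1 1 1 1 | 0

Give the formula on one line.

(~a & (((~b | e) | ((a | ~d) & (d | c))) & (b & ~c)))

  ~a = 11111111111111110000000000000000
  ~b = 11111111000000001111111100000000
  (~b | e) = 11111111010101011111111101010101
  ~d = 11001100110011001100110011001100
  (a | ~d) = 11001100110011001111111111111111
  (d | c) = 00111111001111110011111100111111
  ((a | ~d) & (d | c)) = 00001100000011000011111100111111
  ((~b | e) | ((a | ~d) & (d | c))) = 11111111010111011111111101111111
  ~c = 11110000111100001111000011110000
  (b & ~c) = 00000000111100000000000011110000
  (((~b | e) | ((a | ~d) & (d | c))) & (b & ~c)) = 00000000010100000000000001110000
  (~a & (((~b | e) | ((a | ~d) & (d | c))) & (b & ~c))) = 00000000010100000000000000000000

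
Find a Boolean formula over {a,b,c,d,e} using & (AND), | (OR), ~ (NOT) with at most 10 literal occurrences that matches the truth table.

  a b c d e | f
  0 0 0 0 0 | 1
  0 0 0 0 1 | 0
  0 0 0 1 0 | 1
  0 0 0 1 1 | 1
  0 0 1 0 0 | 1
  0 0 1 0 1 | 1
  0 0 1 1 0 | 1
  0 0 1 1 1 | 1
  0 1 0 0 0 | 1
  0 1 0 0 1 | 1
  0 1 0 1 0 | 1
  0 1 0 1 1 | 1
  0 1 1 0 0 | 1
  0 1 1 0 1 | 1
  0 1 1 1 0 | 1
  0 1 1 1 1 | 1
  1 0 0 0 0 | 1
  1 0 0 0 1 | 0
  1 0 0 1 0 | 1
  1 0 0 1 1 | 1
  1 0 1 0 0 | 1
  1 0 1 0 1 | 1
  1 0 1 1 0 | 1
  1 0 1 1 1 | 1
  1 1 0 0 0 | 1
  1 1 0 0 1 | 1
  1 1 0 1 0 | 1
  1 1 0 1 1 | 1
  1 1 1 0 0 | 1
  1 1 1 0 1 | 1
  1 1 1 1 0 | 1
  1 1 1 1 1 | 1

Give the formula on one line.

(((~d | c) & ((b | (c | d)) | ~e)) | d)

  ~d = 11001100110011001100110011001100
  (~d | c) = 11001111110011111100111111001111
  (c | d) = 00111111001111110011111100111111
  (b | (c | d)) = 00111111111111110011111111111111
  ~e = 10101010101010101010101010101010
  ((b | (c | d)) | ~e) = 10111111111111111011111111111111
  ((~d | c) & ((b | (c | d)) | ~e)) = 10001111110011111000111111001111
  (((~d | c) & ((b | (c | d)) | ~e)) | d) = 10111111111111111011111111111111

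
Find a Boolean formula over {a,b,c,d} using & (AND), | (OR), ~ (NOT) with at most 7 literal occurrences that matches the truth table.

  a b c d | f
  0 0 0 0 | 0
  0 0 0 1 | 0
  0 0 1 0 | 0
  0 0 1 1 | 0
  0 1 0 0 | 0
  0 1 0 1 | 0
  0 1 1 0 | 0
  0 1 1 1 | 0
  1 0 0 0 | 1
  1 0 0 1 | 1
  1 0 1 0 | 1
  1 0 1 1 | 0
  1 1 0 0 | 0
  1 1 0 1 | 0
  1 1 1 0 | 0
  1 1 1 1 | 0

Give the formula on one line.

  ~b = 1111000011110000
  (~b & a) = 0000000011110000
  ~c = 1100110011001100
  (a & ~c) = 0000000011001100
  ~d = 1010101010101010
  ((a & ~c) | ~d) = 1010101011101110
  ((~b & a) & ((a & ~c) | ~d)) = 0000000011100000

((~b & a) & ((a & ~c) | ~d))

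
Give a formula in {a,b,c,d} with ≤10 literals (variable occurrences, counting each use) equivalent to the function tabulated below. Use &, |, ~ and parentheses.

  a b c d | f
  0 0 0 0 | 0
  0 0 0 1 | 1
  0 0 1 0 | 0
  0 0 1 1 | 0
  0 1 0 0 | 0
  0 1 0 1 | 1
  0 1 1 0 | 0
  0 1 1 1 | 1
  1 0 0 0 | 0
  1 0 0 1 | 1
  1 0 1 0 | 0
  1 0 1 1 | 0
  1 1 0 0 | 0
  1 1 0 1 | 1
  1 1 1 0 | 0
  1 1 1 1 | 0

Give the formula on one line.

((a | (~a & d)) & ((~c & d) | ((c & (a | b)) & ~a)))

  ~a = 1111111100000000
  (~a & d) = 0101010100000000
  (a | (~a & d)) = 0101010111111111
  ~c = 1100110011001100
  (~c & d) = 0100010001000100
  (a | b) = 0000111111111111
  (c & (a | b)) = 0000001100110011
  ((c & (a | b)) & ~a) = 0000001100000000
  ((~c & d) | ((c & (a | b)) & ~a)) = 0100011101000100
  ((a | (~a & d)) & ((~c & d) | ((c & (a | b)) & ~a))) = 0100010101000100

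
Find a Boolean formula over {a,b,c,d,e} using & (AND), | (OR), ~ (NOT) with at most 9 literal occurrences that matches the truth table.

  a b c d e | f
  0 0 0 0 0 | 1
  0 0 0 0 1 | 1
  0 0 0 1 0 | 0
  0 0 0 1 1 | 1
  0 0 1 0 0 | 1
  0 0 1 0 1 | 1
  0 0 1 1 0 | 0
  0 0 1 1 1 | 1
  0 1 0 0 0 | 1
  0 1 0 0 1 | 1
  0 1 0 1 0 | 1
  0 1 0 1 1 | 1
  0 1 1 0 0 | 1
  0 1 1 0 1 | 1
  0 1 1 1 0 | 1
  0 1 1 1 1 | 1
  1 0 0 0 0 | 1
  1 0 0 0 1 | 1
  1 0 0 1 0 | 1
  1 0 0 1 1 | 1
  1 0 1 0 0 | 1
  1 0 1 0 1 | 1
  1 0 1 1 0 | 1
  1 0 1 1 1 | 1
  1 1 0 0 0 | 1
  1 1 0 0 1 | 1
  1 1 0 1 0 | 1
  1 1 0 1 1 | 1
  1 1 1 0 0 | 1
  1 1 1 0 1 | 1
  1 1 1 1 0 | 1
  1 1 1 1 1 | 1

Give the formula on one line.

((e | b) | ((~d | ((a & ~e) & c)) | (a & ~c)))

  (e | b) = 01010101111111110101010111111111
  ~d = 11001100110011001100110011001100
  ~e = 10101010101010101010101010101010
  (a & ~e) = 00000000000000001010101010101010
  ((a & ~e) & c) = 00000000000000000000101000001010
  (~d | ((a & ~e) & c)) = 11001100110011001100111011001110
  ~c = 11110000111100001111000011110000
  (a & ~c) = 00000000000000001111000011110000
  ((~d | ((a & ~e) & c)) | (a & ~c)) = 11001100110011001111111011111110
  ((e | b) | ((~d | ((a & ~e) & c)) | (a & ~c))) = 11011101111111111111111111111111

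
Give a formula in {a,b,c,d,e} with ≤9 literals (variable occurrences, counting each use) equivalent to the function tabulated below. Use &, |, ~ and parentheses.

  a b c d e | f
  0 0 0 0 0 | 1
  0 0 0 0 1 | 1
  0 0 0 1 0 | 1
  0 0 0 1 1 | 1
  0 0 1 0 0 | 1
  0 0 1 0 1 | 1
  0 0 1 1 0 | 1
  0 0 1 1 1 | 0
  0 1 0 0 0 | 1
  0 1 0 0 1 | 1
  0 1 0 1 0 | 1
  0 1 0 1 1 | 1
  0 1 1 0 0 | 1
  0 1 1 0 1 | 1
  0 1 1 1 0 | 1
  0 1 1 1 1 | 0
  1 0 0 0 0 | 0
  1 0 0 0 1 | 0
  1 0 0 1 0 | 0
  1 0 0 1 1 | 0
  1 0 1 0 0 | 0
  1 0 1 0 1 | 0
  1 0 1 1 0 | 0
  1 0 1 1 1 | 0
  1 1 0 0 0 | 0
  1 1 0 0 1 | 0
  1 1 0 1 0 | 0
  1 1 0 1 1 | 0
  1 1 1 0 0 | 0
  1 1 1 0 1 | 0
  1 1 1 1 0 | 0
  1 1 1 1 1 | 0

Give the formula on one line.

(~a & (~e | ((a | ~d) | (~d | ~c))))

  ~a = 11111111111111110000000000000000
  ~e = 10101010101010101010101010101010
  ~d = 11001100110011001100110011001100
  (a | ~d) = 11001100110011001111111111111111
  ~c = 11110000111100001111000011110000
  (~d | ~c) = 11111100111111001111110011111100
  ((a | ~d) | (~d | ~c)) = 11111100111111001111111111111111
  (~e | ((a | ~d) | (~d | ~c))) = 11111110111111101111111111111111
  (~a & (~e | ((a | ~d) | (~d | ~c)))) = 11111110111111100000000000000000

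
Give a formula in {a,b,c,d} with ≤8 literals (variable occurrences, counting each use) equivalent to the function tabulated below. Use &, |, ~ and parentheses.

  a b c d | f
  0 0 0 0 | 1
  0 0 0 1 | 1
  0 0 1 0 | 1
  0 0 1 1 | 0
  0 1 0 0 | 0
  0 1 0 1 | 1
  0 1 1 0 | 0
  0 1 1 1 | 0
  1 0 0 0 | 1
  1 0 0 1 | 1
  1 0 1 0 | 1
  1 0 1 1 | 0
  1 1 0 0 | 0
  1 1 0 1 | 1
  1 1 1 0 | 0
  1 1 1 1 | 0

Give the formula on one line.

  ~c = 1100110011001100
  ~d = 1010101010101010
  (~c | ~d) = 1110111011101110
  (~c & d) = 0100010001000100
  ~b = 1111000011110000
  ((~c & d) | ~b) = 1111010011110100
  ((~c | ~d) & ((~c & d) | ~b)) = 1110010011100100

((~c | ~d) & ((~c & d) | ~b))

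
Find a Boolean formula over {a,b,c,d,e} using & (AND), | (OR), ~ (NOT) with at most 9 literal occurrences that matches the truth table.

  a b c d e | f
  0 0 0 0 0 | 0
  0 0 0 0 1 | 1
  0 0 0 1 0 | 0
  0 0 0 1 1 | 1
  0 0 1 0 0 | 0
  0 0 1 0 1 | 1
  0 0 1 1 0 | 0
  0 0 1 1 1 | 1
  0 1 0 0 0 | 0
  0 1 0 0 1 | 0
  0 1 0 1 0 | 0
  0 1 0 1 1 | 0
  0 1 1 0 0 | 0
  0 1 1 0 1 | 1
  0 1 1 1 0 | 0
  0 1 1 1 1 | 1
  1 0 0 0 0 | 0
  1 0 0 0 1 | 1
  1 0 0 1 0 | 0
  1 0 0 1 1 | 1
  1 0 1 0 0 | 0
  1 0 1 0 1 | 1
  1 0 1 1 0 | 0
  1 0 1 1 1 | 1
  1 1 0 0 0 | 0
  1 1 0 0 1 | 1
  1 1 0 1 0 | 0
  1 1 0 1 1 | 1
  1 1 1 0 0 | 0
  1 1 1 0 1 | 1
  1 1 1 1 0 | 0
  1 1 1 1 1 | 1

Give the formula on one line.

  (d | e) = 01110111011101110111011101110111
  ~b = 11111111000000001111111100000000
  ((d | e) & ~b) = 01110111000000000111011100000000
  (e & ((d | e) & ~b)) = 01010101000000000101010100000000
  (e & b) = 00000000010101010000000001010101
  (a | c) = 00001111000011111111111111111111
  ((e & b) & (a | c)) = 00000000000001010000000001010101
  ((e & ((d | e) & ~b)) | ((e & b) & (a | c))) = 01010101000001010101010101010101

((e & ((d | e) & ~b)) | ((e & b) & (a | c)))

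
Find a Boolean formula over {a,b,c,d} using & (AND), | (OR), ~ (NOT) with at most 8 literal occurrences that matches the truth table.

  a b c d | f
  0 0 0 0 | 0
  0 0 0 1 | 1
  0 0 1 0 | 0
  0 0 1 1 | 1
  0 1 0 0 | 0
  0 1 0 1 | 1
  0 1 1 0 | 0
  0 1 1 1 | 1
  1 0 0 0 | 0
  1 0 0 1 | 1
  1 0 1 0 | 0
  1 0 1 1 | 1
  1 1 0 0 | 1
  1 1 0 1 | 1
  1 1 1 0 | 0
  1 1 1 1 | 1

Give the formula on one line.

  ~c = 1100110011001100
  (b & ~c) = 0000110000001100
  ((b & ~c) | d) = 0101110101011101
  (((b & ~c) | d) & a) = 0000000001011101
  ~a = 1111111100000000
  (~a & d) = 0101010100000000
  ((((b & ~c) | d) & a) | (~a & d)) = 0101010101011101

((((b & ~c) | d) & a) | (~a & d))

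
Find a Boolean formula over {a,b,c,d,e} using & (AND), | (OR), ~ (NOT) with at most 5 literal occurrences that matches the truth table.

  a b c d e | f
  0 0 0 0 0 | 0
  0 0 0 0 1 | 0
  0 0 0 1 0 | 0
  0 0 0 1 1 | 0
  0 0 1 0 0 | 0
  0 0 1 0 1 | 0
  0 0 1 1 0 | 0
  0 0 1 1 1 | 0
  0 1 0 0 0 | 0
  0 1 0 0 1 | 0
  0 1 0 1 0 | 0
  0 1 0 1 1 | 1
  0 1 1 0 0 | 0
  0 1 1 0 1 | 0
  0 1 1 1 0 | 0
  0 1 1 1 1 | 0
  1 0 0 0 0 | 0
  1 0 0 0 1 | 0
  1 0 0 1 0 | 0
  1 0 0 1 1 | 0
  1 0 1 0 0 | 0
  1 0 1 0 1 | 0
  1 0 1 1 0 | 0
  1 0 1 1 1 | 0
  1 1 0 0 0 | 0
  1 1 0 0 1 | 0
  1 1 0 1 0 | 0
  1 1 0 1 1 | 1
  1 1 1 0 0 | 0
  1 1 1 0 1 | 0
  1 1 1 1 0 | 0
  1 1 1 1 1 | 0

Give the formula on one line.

  ~c = 11110000111100001111000011110000
  ~d = 11001100110011001100110011001100
  (e | ~d) = 11011101110111011101110111011101
  (b & d) = 00000000001100110000000000110011
  ((e | ~d) & (b & d)) = 00000000000100010000000000010001
  (~c & ((e | ~d) & (b & d))) = 00000000000100000000000000010000

(~c & ((e | ~d) & (b & d)))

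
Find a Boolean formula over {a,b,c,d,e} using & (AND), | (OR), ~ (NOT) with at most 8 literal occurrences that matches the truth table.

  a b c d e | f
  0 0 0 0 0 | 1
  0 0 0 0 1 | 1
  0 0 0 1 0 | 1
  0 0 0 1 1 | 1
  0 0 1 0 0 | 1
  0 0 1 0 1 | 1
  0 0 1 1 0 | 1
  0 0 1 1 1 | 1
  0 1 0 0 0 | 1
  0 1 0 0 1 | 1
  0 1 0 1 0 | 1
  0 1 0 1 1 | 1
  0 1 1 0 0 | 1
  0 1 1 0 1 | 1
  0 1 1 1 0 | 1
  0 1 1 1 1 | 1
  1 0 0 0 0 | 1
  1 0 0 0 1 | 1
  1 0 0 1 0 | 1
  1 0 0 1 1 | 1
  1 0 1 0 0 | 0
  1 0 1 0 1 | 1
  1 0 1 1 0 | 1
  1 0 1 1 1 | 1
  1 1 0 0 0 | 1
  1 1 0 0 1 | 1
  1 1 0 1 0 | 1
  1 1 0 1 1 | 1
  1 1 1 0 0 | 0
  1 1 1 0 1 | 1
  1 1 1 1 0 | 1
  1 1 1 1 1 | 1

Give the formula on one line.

  ~a = 11111111111111110000000000000000
  (e | d) = 01110111011101110111011101110111
  ~e = 10101010101010101010101010101010
  (~a | ~e) = 11111111111111111010101010101010
  ~d = 11001100110011001100110011001100
  (~e | ~d) = 11101110111011101110111011101110
  ~c = 11110000111100001111000011110000
  ((~e | ~d) & ~c) = 11100000111000001110000011100000
  ((~a | ~e) & ((~e | ~d) & ~c)) = 11100000111000001010000010100000
  ((e | d) | ((~a | ~e) & ((~e | ~d) & ~c))) = 11110111111101111111011111110111
  (~a | ((e | d) | ((~a | ~e) & ((~e | ~d) & ~c)))) = 11111111111111111111011111110111

(~a | ((e | d) | ((~a | ~e) & ((~e | ~d) & ~c))))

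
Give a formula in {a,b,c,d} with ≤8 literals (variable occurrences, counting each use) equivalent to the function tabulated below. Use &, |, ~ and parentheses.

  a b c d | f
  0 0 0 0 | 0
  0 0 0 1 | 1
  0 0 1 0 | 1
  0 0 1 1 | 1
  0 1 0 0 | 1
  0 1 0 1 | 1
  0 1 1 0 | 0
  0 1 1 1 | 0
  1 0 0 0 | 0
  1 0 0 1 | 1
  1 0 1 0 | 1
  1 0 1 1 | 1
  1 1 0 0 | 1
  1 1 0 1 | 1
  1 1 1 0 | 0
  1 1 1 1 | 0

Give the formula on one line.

  (d | c) = 0111011101110111
  ((d | c) | b) = 0111111101111111
  ~b = 1111000011110000
  ~c = 1100110011001100
  (~b | ~c) = 1111110011111100
  (((d | c) | b) & (~b | ~c)) = 0111110001111100

(((d | c) | b) & (~b | ~c))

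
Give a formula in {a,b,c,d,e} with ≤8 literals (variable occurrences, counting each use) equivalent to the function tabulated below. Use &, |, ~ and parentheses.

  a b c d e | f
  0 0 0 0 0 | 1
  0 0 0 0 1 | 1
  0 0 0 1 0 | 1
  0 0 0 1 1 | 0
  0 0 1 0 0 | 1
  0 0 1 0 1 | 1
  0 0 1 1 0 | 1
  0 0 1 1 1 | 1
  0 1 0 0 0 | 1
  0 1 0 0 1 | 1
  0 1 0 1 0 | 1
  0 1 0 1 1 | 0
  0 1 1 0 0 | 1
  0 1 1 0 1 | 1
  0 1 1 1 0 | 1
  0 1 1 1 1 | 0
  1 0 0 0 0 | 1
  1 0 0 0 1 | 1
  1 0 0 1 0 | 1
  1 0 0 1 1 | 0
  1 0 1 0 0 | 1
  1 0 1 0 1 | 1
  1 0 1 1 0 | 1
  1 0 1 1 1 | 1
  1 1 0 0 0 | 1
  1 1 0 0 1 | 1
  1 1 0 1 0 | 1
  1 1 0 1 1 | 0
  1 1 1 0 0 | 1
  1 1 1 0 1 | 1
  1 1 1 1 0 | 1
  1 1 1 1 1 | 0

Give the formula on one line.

  ~d = 11001100110011001100110011001100
  (e & ~d) = 01000100010001000100010001000100
  ~e = 10101010101010101010101010101010
  ((e & ~d) | ~e) = 11101110111011101110111011101110
  ~b = 11111111000000001111111100000000
  (~b | ~e) = 11111111101010101111111110101010
  (c & (~b | ~e)) = 00001111000010100000111100001010
  (((e & ~d) | ~e) | (c & (~b | ~e))) = 11101111111011101110111111101110

(((e & ~d) | ~e) | (c & (~b | ~e)))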